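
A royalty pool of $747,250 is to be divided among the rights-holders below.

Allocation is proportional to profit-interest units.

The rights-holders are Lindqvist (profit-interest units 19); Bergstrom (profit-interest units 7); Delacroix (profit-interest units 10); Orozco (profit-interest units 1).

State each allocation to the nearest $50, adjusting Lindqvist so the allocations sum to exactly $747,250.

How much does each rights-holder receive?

Total profit-interest units = 37.
Pro-rata amounts: Lindqvist 19/37 × $747,250 = 383,722.97; Bergstrom 7/37 × $747,250 = 141,371.62; Delacroix 10/37 × $747,250 = 201,959.46; Orozco 1/37 × $747,250 = 20,195.95.
After rounding ($50): Lindqvist $383,700; Bergstrom $141,350; Delacroix $201,950; Orozco $20,200. Sum = $747,200.
Difference $747,250 − $747,200 = +$50 applied to Lindqvist: Lindqvist becomes $383,750.

Lindqvist: $383,750 | Bergstrom: $141,350 | Delacroix: $201,950 | Orozco: $20,200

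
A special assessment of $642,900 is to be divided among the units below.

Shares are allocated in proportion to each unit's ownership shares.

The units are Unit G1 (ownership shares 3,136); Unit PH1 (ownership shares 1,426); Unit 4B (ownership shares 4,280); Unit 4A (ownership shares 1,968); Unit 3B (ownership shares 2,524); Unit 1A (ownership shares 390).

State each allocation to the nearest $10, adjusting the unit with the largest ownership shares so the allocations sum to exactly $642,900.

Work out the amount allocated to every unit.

Unit G1: $146,910; Unit PH1: $66,800; Unit 4B: $200,490; Unit 4A: $92,190; Unit 3B: $118,240; Unit 1A: $18,270

Sum of ownership shares: 13,724.
Unrounded shares: Unit G1 3,136/13,724 × $642,900 = 146,905.74; Unit PH1 1,426/13,724 × $642,900 = 66,800.89; Unit 4B 4,280/13,724 × $642,900 = 200,496.36; Unit 4A 1,968/13,724 × $642,900 = 92,190.85; Unit 3B 2,524/13,724 × $642,900 = 118,236.64; Unit 1A 390/13,724 × $642,900 = 18,269.53.
Rounded to nearest $10: Unit G1 $146,910; Unit PH1 $66,800; Unit 4B $200,500; Unit 4A $92,190; Unit 3B $118,240; Unit 1A $18,270. Sum = $642,910.
Difference $642,900 − $642,910 = −$10 applied to largest ownership shares (Unit 4B): Unit 4B becomes $200,490.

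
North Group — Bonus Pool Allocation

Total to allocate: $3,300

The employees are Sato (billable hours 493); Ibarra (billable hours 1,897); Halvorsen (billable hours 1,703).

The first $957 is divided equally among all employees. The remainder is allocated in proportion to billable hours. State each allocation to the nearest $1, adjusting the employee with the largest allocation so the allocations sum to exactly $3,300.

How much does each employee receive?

Sato: $601; Ibarra: $1,405; Halvorsen: $1,294

Equal tier: $957 ÷ 3 = $319 apiece.
Remainder $2,343 by billable hours (total 4,093): Sato 282.21 → $282; Ibarra 1,085.92 → $1,086; Halvorsen 974.87 → $975.
Totals: Sato $319 + $282 = $601; Ibarra $319 + $1,086 = $1,405; Halvorsen $319 + $975 = $1,294.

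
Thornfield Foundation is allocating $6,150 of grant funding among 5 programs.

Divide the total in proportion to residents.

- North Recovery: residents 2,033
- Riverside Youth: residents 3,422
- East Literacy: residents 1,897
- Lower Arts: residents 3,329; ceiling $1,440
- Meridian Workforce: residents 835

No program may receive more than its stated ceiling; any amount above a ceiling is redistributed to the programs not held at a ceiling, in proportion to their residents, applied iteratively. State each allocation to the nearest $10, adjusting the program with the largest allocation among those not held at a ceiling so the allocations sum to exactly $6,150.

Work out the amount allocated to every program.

North Recovery: $1,170 | Riverside Youth: $1,970 | East Literacy: $1,090 | Lower Arts: $1,440 | Meridian Workforce: $480

Sum of residents: 11,516.
Unconstrained shares: North Recovery 1,085.70; Riverside Youth 1,827.48; East Literacy 1,013.07; Lower Arts 1,777.82; Meridian Workforce 445.92.
Capped: Lower Arts ($1,440); balance $4,710 reallocated over remaining residents 8,187.
Shares after redistribution: North Recovery 1,169.59 → $1,170; Riverside Youth 1,968.68 → $1,970; East Literacy 1,091.35 → $1,090; Meridian Workforce 480.38 → $480.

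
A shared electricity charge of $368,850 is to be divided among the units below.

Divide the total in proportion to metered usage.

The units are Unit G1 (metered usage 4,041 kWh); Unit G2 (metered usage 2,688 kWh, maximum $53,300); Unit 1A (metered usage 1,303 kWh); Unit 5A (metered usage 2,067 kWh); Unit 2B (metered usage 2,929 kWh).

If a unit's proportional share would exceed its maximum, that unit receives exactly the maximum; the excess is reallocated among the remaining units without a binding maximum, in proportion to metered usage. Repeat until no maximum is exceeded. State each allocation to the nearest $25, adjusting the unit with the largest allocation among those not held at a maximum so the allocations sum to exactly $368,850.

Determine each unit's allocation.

Combined metered usage = 13,028.
Pro-rata shares before constraints: Unit G1 114,409.18; Unit G2 76,102.92; Unit 1A 36,890.66; Unit 5A 58,521.10; Unit 2B 82,926.13.
Held at cap: Unit G2 ($53,300); residual $315,550 reallocated over remaining metered usage 10,340.
Redistributed shares: Unit G1 123,320.85 → $123,325; Unit 1A 39,764.18 → $39,775; Unit 5A 63,079.48 → $63,075; Unit 2B 89,385.49 → $89,375.

Unit G1: $123,325; Unit G2: $53,300; Unit 1A: $39,775; Unit 5A: $63,075; Unit 2B: $89,375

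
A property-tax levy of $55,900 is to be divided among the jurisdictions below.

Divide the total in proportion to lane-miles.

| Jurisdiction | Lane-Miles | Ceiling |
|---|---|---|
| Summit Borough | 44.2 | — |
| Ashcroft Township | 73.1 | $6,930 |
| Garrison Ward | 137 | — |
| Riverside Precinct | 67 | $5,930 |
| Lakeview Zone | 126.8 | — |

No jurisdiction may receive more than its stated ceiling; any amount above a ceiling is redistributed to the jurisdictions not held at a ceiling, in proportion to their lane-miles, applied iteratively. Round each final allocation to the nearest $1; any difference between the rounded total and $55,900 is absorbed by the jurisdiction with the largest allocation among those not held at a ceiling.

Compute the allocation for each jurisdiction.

Summit Borough: $6,177; Ashcroft Township: $6,930; Garrison Ward: $19,144; Riverside Precinct: $5,930; Lakeview Zone: $17,719

Combined lane-miles = 448.1.
Proportional shares (ignoring caps): Summit Borough 5,513.90; Ashcroft Township 9,119.15; Garrison Ward 17,090.60; Riverside Precinct 8,358.18; Lakeview Zone 15,818.17.
Capped: Ashcroft Township ($6,930), Riverside Precinct ($5,930); remaining pool $43,040 reallocated over remaining lane-miles 308.
Remaining shares: Summit Borough 6,176.52 → $6,177; Garrison Ward 19,144.42 → $19,144; Lakeview Zone 17,719.06 → $17,719.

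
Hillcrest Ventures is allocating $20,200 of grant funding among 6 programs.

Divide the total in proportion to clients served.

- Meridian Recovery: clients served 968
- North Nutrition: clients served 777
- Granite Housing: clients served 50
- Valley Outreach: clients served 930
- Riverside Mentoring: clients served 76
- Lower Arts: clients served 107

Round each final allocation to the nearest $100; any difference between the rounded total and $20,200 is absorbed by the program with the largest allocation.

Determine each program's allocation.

Meridian Recovery: $6,800 | North Nutrition: $5,400 | Granite Housing: $300 | Valley Outreach: $6,500 | Riverside Mentoring: $500 | Lower Arts: $700

Combined clients served = 2,908.
Raw shares: Meridian Recovery 968/2,908 × $20,200 = 6,724.07; North Nutrition 777/2,908 × $20,200 = 5,397.32; Granite Housing 50/2,908 × $20,200 = 347.32; Valley Outreach 930/2,908 × $20,200 = 6,460.11; Riverside Mentoring 76/2,908 × $20,200 = 527.92; Lower Arts 107/2,908 × $20,200 = 743.26.
Rounded to nearest $100: Meridian Recovery $6,700; North Nutrition $5,400; Granite Housing $300; Valley Outreach $6,500; Riverside Mentoring $500; Lower Arts $700. Sum = $20,100.
Difference $20,200 − $20,100 = +$100 applied to largest allocation (Meridian Recovery): Meridian Recovery becomes $6,800.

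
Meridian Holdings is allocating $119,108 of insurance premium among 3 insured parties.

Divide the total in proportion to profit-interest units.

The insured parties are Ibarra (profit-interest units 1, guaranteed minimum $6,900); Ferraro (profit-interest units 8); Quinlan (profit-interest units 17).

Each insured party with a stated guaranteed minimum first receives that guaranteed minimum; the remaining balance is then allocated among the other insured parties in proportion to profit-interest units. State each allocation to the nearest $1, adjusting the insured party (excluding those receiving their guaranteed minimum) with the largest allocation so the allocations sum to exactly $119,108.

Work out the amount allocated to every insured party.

Fund the minimums — Ibarra $6,900. Remaining pool $112,208.
Remaining pool split over remaining profit-interest units 25: Ferraro 35,906.56 → $35,907; Quinlan 76,301.44 → $76,301.

Ibarra: $6,900 · Ferraro: $35,907 · Quinlan: $76,301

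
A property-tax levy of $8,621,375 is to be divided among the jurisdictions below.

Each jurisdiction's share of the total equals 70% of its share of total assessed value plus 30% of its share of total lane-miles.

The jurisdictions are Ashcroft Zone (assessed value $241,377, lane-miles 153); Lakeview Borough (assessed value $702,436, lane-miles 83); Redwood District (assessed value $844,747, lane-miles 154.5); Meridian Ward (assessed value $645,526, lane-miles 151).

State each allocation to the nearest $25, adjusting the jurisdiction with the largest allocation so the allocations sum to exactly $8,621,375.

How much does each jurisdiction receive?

Ashcroft Zone: $1,329,250 · Lakeview Borough: $2,138,025 · Redwood District: $2,832,375 · Meridian Ward: $2,321,725

Totals — assessed value 2,434,086, lane-miles 541.5.
Combined weights (70% assessed value + 30% lane-miles): Ashcroft Zone 0.1542; Lakeview Borough 0.2480; Redwood District 0.3285; Meridian Ward 0.2693.
Pro-rata amounts: Ashcroft Zone 1,329,246.10; Lakeview Borough 2,138,027.94; Redwood District 2,832,378.91; Meridian Ward 2,321,722.05.
Rounded to nearest $25: Ashcroft Zone $1,329,250; Lakeview Borough $2,138,025; Redwood District $2,832,375; Meridian Ward $2,321,725. Sum = $8,621,375.
Rounded total matches; no reconciliation needed.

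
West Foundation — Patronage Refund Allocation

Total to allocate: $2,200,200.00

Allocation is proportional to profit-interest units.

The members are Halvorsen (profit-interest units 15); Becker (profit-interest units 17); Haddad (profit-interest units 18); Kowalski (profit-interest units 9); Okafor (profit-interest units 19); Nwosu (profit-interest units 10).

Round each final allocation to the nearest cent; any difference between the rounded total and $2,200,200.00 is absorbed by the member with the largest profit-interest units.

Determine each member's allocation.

Halvorsen: $375,034.09 | Becker: $425,038.64 | Haddad: $450,040.91 | Kowalski: $225,020.45 | Okafor: $475,043.18 | Nwosu: $250,022.73

Combined profit-interest units = 15 + 17 + 18 + 9 + 19 + 10 = 88.
Pro-rata amounts: Halvorsen 375,034.0909; Becker 425,038.6364; Haddad 450,040.9091; Kowalski 225,020.4545; Okafor 475,043.1818; Nwosu 250,022.7273.
Rounded to nearest cent: Halvorsen $375,034.09; Becker $425,038.64; Haddad $450,040.91; Kowalski $225,020.45; Okafor $475,043.18; Nwosu $250,022.73. Sum = $2,200,200.00.
Rounded total matches; no reconciliation needed.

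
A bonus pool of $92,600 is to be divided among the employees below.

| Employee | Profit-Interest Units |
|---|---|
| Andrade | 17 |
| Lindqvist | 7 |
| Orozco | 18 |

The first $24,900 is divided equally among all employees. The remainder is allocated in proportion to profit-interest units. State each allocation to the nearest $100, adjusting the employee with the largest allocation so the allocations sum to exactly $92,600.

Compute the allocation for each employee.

First tranche $24,900 split equally: $8,300 each.
Remainder $67,700 by profit-interest units (total 42): Andrade 27,402.38 → $27,400; Lindqvist 11,283.33 → $11,300; Orozco 29,014.29 → $29,000.
Totals: Andrade $8,300 + $27,400 = $35,700; Lindqvist $8,300 + $11,300 = $19,600; Orozco $8,300 + $29,000 = $37,300.

Andrade: $35,700 | Lindqvist: $19,600 | Orozco: $37,300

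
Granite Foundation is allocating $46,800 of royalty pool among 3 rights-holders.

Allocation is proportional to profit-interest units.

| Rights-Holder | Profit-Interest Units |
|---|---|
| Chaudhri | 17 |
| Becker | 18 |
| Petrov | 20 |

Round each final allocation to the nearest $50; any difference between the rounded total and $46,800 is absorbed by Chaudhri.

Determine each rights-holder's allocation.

Chaudhri: $14,500; Becker: $15,300; Petrov: $17,000

Sum of profit-interest units: 55.
Unrounded shares: Chaudhri 17/55 × $46,800 = 14,465.45; Becker 18/55 × $46,800 = 15,316.36; Petrov 20/55 × $46,800 = 17,018.18.
After rounding ($50): Chaudhri $14,450; Becker $15,300; Petrov $17,000. Sum = $46,750.
Difference $46,800 − $46,750 = +$50 applied to Chaudhri: Chaudhri becomes $14,500.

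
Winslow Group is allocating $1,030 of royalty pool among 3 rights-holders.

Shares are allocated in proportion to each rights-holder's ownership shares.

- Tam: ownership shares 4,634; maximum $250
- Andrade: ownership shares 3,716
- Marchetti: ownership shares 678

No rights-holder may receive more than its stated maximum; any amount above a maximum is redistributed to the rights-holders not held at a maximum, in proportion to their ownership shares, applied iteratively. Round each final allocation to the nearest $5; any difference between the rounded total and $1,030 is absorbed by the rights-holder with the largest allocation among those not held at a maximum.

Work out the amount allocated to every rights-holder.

Combined ownership shares = 9,028.
Unconstrained shares: Tam 528.69; Andrade 423.96; Marchetti 77.35.
Capped: Tam ($250); balance $780 reallocated over remaining ownership shares 4,394.
Shares after redistribution: Andrade 659.64 → $660; Marchetti 120.36 → $120.

Tam: $250 | Andrade: $660 | Marchetti: $120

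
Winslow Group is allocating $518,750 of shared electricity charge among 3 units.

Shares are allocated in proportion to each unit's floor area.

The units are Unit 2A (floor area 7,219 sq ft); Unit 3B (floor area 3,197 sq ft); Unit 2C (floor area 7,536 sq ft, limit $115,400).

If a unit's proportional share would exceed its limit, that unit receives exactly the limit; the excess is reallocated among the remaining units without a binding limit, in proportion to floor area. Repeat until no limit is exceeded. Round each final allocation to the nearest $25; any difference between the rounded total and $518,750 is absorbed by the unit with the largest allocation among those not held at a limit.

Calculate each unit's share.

Unit 2A: $279,550 | Unit 3B: $123,800 | Unit 2C: $115,400

Floor area total: 17,952.
Pro-rata shares before constraints: Unit 2A 208,603.85; Unit 3B 92,382.12; Unit 2C 217,764.04.
Capped: Unit 2C ($115,400); remaining pool $403,350 reallocated over remaining floor area 10,416.
Remaining shares: Unit 2A 279,549.12 → $279,550; Unit 3B 123,800.88 → $123,800.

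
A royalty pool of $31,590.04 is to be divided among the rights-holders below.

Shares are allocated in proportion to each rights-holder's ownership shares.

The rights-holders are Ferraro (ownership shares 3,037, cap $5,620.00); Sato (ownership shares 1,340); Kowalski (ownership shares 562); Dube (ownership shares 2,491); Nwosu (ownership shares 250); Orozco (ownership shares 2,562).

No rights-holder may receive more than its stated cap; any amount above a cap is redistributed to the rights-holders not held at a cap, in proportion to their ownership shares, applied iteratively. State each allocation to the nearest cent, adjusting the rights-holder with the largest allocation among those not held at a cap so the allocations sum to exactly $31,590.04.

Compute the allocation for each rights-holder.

Sum of ownership shares: 10,242.
Pro-rata shares before constraints: Ferraro 9,367.2087; Sato 4,133.0457; Kowalski 1,733.4117; Dube 7,683.1468; Nwosu 771.0906; Orozco 7,902.1365.
Cap binds for Ferraro ($5,620.00); remaining pool $25,970.04 reallocated over remaining ownership shares 7,205.
Shares after redistribution: Sato 4,829.9589 → $4,829.96; Kowalski 2,025.6992 → $2,025.70; Dube 8,978.6773 → $8,978.68; Nwosu 901.1117 → $901.11; Orozco 9,234.5930 → $9,234.59.

Ferraro: $5,620.00; Sato: $4,829.96; Kowalski: $2,025.70; Dube: $8,978.68; Nwosu: $901.11; Orozco: $9,234.59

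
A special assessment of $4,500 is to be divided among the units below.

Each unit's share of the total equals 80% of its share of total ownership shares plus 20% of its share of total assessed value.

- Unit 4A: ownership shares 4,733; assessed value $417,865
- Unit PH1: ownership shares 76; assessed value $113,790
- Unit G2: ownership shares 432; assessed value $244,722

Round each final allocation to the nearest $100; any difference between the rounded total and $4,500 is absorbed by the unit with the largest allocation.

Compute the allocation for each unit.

Totals — ownership shares 5,241, assessed value 776,377.
Blended shares (80% ownership shares + 20% assessed value): Unit 4A 0.8301; Unit PH1 0.0409; Unit G2 0.1290.
Pro-rata amounts: Unit 4A 3,735.46; Unit PH1 184.11; Unit G2 580.43.
At nearest $100: Unit 4A $3,700; Unit PH1 $200; Unit G2 $600. Sum = $4,500.
Rounded total matches; no reconciliation needed.

Unit 4A: $3,700; Unit PH1: $200; Unit G2: $600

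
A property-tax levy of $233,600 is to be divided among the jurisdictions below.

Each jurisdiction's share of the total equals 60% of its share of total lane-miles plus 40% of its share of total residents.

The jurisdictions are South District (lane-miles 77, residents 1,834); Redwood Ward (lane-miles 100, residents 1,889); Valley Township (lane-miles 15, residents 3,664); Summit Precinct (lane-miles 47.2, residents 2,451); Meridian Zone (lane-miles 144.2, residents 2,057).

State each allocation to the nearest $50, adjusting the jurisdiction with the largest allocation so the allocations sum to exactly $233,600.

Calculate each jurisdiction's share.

Lane-miles total 383.4; residents total 11,895.
Blended shares (60% lane-miles + 40% residents): South District 0.1822; Redwood Ward 0.2200; Valley Township 0.1467; Summit Precinct 0.1563; Meridian Zone 0.2948.
Pro-rata amounts: South District 42,555.79; Redwood Ward 51,395.97; Valley Township 34,265.76; Summit Precinct 36,508.55; Meridian Zone 68,873.93.
At nearest $50: South District $42,550; Redwood Ward $51,400; Valley Township $34,250; Summit Precinct $36,500; Meridian Zone $68,850. Sum = $233,550.
Difference $233,600 − $233,550 = +$50 applied to largest allocation (Meridian Zone): Meridian Zone becomes $68,900.

South District: $42,550 | Redwood Ward: $51,400 | Valley Township: $34,250 | Summit Precinct: $36,500 | Meridian Zone: $68,900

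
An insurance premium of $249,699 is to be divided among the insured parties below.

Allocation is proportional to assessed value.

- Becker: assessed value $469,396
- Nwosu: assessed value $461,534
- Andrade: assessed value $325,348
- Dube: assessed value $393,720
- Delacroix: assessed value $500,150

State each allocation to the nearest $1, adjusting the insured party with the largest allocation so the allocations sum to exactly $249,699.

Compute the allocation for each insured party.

Assessed value total: 2,150,148.
Raw shares: Becker 469,396/2,150,148 × $249,699 = 54,511.46; Nwosu 461,534/2,150,148 × $249,699 = 53,598.44; Andrade 325,348/2,150,148 × $249,699 = 37,783.01; Dube 393,720/2,150,148 × $249,699 = 45,723.13; Delacroix 500,150/2,150,148 × $249,699 = 58,082.96.
At nearest $1: Becker $54,511; Nwosu $53,598; Andrade $37,783; Dube $45,723; Delacroix $58,083. Sum = $249,698.
Difference $249,699 − $249,698 = +$1 applied to largest allocation (Delacroix): Delacroix becomes $58,084.

Becker: $54,511 | Nwosu: $53,598 | Andrade: $37,783 | Dube: $45,723 | Delacroix: $58,084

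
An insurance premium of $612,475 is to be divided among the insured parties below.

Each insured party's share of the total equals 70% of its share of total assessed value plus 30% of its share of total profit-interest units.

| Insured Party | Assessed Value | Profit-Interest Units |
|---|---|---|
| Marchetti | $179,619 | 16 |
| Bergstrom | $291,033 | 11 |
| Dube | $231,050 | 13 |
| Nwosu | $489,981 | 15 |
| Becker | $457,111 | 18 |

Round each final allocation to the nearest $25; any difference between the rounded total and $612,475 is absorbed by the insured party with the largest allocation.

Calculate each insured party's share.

Totals — assessed value 1,648,794, profit-interest units 73.
Blended shares (70% assessed value + 30% profit-interest units): Marchetti 0.1420; Bergstrom 0.1688; Dube 0.1515; Nwosu 0.2697; Becker 0.2680.
Unrounded shares: Marchetti 86,978.29; Bergstrom 103,363.94; Dube 92,800.72; Nwosu 165,164.06; Becker 164,168.00.
At nearest $25: Marchetti $86,975; Bergstrom $103,375; Dube $92,800; Nwosu $165,175; Becker $164,175. Sum = $612,500.
Difference $612,475 − $612,500 = −$25 applied to largest allocation (Nwosu): Nwosu becomes $165,150.

Marchetti: $86,975 | Bergstrom: $103,375 | Dube: $92,800 | Nwosu: $165,150 | Becker: $164,175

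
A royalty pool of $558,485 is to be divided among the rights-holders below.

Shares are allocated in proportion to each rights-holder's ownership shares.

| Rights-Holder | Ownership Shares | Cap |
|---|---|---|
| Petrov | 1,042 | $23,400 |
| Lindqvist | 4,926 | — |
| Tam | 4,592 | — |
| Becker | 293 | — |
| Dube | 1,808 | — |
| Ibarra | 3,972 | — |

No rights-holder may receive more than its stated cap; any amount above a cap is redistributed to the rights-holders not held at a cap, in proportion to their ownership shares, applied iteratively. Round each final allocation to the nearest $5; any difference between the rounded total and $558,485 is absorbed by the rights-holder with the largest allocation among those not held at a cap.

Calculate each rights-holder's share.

Petrov: $23,400; Lindqvist: $169,060; Tam: $157,600; Becker: $10,055; Dube: $62,050; Ibarra: $136,320

Sum of ownership shares: 16,633.
Unconstrained shares: Petrov 34,987.16; Lindqvist 165,399.93; Tam 154,185.24; Becker 9,838.04; Dube 60,707.08; Ibarra 133,367.55.
Cap binds for Petrov ($23,400); residual $535,085 reallocated over remaining ownership shares 15,591.
Redistributed shares: Lindqvist 169,060.91 → $169,060; Tam 157,597.99 → $157,600; Becker 10,055.80 → $10,055; Dube 62,050.78 → $62,050; Ibarra 136,319.52 → $136,320.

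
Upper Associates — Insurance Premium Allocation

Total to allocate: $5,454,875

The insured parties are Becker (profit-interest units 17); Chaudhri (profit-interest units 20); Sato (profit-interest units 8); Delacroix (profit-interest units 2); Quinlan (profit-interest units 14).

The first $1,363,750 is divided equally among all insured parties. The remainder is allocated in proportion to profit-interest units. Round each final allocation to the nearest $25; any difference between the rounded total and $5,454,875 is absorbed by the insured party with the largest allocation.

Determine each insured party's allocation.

$1,363,750 shared equally gives $272,750 per insured party.
Remainder $4,091,125 by profit-interest units (total 61): Becker 1,140,149.59 → $1,140,150; Chaudhri 1,341,352.46 → $1,341,350; Sato 536,540.98 → $536,550; Delacroix 134,135.25 → $134,125; Quinlan 938,946.72 → $938,950.
Totals: Becker $272,750 + $1,140,150 = $1,412,900; Chaudhri $272,750 + $1,341,350 = $1,614,100; Sato $272,750 + $536,550 = $809,300; Delacroix $272,750 + $134,125 = $406,875; Quinlan $272,750 + $938,950 = $1,211,700.

Becker: $1,412,900 | Chaudhri: $1,614,100 | Sato: $809,300 | Delacroix: $406,875 | Quinlan: $1,211,700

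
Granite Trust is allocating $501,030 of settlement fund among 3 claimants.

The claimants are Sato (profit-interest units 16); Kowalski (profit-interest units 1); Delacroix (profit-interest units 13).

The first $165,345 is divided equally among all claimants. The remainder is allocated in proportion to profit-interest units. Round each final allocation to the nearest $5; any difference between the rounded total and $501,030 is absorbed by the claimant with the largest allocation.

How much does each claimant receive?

$165,345 shared equally gives $55,115 per claimant.
Remainder $335,685 by profit-interest units (total 30): Sato 179,032.00 → $179,030; Kowalski 11,189.50 → $11,190; Delacroix 145,463.50 → $145,465.
Totals: Sato $55,115 + $179,030 = $234,145; Kowalski $55,115 + $11,190 = $66,305; Delacroix $55,115 + $145,465 = $200,580.

Sato: $234,145 | Kowalski: $66,305 | Delacroix: $200,580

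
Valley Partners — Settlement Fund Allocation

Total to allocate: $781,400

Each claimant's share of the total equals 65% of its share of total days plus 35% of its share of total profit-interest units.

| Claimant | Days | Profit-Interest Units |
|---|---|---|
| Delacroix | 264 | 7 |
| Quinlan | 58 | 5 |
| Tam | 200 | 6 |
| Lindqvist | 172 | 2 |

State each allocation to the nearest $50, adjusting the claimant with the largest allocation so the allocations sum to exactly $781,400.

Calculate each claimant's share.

Delacroix: $288,950; Quinlan: $110,800; Tam: $228,400; Lindqvist: $153,250

Totals — days 694, profit-interest units 20.
Blended shares (65% days + 35% profit-interest units): Delacroix 0.3698; Quinlan 0.1418; Tam 0.2923; Lindqvist 0.1961.
Raw shares: Delacroix 288,932.22; Quinlan 110,820.31; Tam 228,418.76; Lindqvist 153,228.71.
At nearest $50: Delacroix $288,950; Quinlan $110,800; Tam $228,400; Lindqvist $153,250. Sum = $781,400.
Sum already equals the total — no adjustment.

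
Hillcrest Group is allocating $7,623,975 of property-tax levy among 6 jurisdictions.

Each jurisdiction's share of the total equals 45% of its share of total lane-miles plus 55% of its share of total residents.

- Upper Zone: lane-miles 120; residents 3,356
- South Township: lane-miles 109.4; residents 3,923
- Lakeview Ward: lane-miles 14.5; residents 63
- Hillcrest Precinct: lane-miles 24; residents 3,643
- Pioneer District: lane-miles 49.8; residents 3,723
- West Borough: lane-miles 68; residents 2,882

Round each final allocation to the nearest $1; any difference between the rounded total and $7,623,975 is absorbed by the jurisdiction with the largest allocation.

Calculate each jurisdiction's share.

Totals — lane-miles 385.7, residents 17,590.
Blended shares (45% lane-miles + 55% residents): Upper Zone 0.2449; South Township 0.2503; Lakeview Ward 0.0189; Hillcrest Precinct 0.1419; Pioneer District 0.1745; West Borough 0.1694.
Proportional shares: Upper Zone 1,867,414.97; South Township 1,908,292.42; Lakeview Ward 143,995.25; Hillcrest Precinct 1,081,914.54; Pioneer District 1,330,475.46; West Borough 1,291,882.36.
At nearest $1: Upper Zone $1,867,415; South Township $1,908,292; Lakeview Ward $143,995; Hillcrest Precinct $1,081,915; Pioneer District $1,330,475; West Borough $1,291,882. Sum = $7,623,974.
Difference $7,623,975 − $7,623,974 = +$1 applied to largest allocation (South Township): South Township becomes $1,908,293.

Upper Zone: $1,867,415 · South Township: $1,908,293 · Lakeview Ward: $143,995 · Hillcrest Precinct: $1,081,915 · Pioneer District: $1,330,475 · West Borough: $1,291,882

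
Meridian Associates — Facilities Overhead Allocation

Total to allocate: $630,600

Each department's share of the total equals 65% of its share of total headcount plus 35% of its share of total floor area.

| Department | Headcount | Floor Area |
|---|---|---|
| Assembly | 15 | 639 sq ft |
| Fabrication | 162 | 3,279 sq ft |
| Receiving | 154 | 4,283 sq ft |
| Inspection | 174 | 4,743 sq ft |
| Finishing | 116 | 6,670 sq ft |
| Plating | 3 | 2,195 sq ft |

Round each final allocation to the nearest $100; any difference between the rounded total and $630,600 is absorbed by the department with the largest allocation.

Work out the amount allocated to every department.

Headcount total 624; floor area total 21,809.
Blended shares (65% headcount + 35% floor area): Assembly 0.0259; Fabrication 0.2214; Receiving 0.2292; Inspection 0.2574; Finishing 0.2279; Plating 0.0384.
Pro-rata amounts: Assembly 16,319.89; Fabrication 139,597.67; Receiving 144,503.28; Inspection 162,296.05; Finishing 143,698.79; Plating 24,184.32.
At nearest $100: Assembly $16,300; Fabrication $139,600; Receiving $144,500; Inspection $162,300; Finishing $143,700; Plating $24,200. Sum = $630,600.
Sum already equals the total — no adjustment.

Assembly: $16,300 · Fabrication: $139,600 · Receiving: $144,500 · Inspection: $162,300 · Finishing: $143,700 · Plating: $24,200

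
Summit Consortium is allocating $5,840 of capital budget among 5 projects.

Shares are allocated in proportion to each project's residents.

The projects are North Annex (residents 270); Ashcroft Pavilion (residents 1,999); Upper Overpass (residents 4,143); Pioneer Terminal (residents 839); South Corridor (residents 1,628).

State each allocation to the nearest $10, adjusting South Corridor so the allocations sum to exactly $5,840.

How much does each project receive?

Combined residents = 8,879.
Unrounded shares: North Annex 270/8,879 × $5,840 = 177.59; Ashcroft Pavilion 1,999/8,879 × $5,840 = 1,314.81; Upper Overpass 4,143/8,879 × $5,840 = 2,724.98; Pioneer Terminal 839/8,879 × $5,840 = 551.84; South Corridor 1,628/8,879 × $5,840 = 1,070.79.
After rounding ($10): North Annex $180; Ashcroft Pavilion $1,310; Upper Overpass $2,720; Pioneer Terminal $550; South Corridor $1,070. Sum = $5,830.
Difference $5,840 − $5,830 = +$10 applied to South Corridor: South Corridor becomes $1,080.

North Annex: $180 · Ashcroft Pavilion: $1,310 · Upper Overpass: $2,720 · Pioneer Terminal: $550 · South Corridor: $1,080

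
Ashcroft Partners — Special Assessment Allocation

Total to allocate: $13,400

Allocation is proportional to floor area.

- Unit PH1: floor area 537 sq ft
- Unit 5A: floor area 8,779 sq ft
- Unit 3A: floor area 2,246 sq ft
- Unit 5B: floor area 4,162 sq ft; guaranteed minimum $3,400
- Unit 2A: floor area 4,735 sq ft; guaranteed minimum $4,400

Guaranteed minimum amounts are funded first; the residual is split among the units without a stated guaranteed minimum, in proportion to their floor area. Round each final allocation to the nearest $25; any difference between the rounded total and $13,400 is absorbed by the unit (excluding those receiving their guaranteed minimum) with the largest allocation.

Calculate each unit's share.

Minimums first: Unit 5B $3,400; Unit 2A $4,400. Remaining pool $5,600.
Remaining pool split over remaining floor area 11,562: Unit PH1 260.09 → $250; Unit 5A 4,252.07 → $4,250; Unit 3A 1,087.84 → $1,100.

Unit PH1: $250; Unit 5A: $4,250; Unit 3A: $1,100; Unit 5B: $3,400; Unit 2A: $4,400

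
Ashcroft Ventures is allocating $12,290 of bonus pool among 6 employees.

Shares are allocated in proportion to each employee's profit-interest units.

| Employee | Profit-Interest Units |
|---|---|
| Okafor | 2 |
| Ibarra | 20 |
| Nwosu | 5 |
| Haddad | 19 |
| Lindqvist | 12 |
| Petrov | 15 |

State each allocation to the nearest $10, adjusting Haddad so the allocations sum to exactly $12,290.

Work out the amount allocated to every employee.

Okafor: $340 · Ibarra: $3,370 · Nwosu: $840 · Haddad: $3,190 · Lindqvist: $2,020 · Petrov: $2,530

Sum of profit-interest units: 73.
Pro-rata amounts: Okafor 2/73 × $12,290 = 336.71; Ibarra 20/73 × $12,290 = 3,367.12; Nwosu 5/73 × $12,290 = 841.78; Haddad 19/73 × $12,290 = 3,198.77; Lindqvist 12/73 × $12,290 = 2,020.27; Petrov 15/73 × $12,290 = 2,525.34.
After rounding ($10): Okafor $340; Ibarra $3,370; Nwosu $840; Haddad $3,200; Lindqvist $2,020; Petrov $2,530. Sum = $12,300.
Difference $12,290 − $12,300 = −$10 applied to Haddad: Haddad becomes $3,190.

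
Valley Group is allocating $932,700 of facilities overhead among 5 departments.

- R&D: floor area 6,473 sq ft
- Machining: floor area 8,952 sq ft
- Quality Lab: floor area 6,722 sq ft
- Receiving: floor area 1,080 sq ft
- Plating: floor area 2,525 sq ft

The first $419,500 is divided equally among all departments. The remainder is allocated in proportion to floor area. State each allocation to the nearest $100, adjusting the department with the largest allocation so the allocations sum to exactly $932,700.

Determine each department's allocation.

$419,500 shared equally gives $83,900 per department.
Remainder $513,200 by floor area (total 25,752): R&D 128,997.50 → $129,000; Machining 178,400.37 → $178,400; Quality Lab 133,959.71 → $134,000; Receiving 21,522.83 → $21,500; Plating 50,319.59 → $50,300.
Totals: R&D $83,900 + $129,000 = $212,900; Machining $83,900 + $178,400 = $262,300; Quality Lab $83,900 + $134,000 = $217,900; Receiving $83,900 + $21,500 = $105,400; Plating $83,900 + $50,300 = $134,200.

R&D: $212,900 · Machining: $262,300 · Quality Lab: $217,900 · Receiving: $105,400 · Plating: $134,200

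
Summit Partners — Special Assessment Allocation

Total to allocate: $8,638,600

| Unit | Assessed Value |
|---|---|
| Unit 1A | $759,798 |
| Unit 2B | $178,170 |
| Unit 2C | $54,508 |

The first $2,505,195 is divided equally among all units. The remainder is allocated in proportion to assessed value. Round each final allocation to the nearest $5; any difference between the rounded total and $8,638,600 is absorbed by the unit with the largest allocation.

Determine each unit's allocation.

$2,505,195 shared equally gives $835,065 per unit.
Remainder $6,133,405 by assessed value (total 992,476): Unit 1A 4,695,477.63 → $4,695,480; Unit 2B 1,101,073.24 → $1,101,075; Unit 2C 336,854.13 → $336,855.
Rounding difference −$5 on remainder applied to Unit 1A.
Totals: Unit 1A $835,065 + $4,695,475 = $5,530,540; Unit 2B $835,065 + $1,101,075 = $1,936,140; Unit 2C $835,065 + $336,855 = $1,171,920.

Unit 1A: $5,530,540 · Unit 2B: $1,936,140 · Unit 2C: $1,171,920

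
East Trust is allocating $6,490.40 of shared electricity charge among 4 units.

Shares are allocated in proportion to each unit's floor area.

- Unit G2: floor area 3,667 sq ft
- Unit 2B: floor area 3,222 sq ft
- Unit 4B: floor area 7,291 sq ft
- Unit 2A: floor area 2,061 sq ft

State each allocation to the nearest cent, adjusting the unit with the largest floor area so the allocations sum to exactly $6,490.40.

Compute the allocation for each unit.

Floor area total: 3,667 + 3,222 + 7,291 + 2,061 = 16,241.
Raw shares: Unit G2 1,465.4453; Unit 2B 1,287.6097; Unit 4B 2,913.7064; Unit 2A 823.6386.
Rounded to nearest cent: Unit G2 $1,465.45; Unit 2B $1,287.61; Unit 4B $2,913.71; Unit 2A $823.64. Sum = $6,490.41.
Difference $6,490.40 − $6,490.41 = −$0.01 applied to largest floor area (Unit 4B): Unit 4B becomes $2,913.70.

Unit G2: $1,465.45 · Unit 2B: $1,287.61 · Unit 4B: $2,913.70 · Unit 2A: $823.64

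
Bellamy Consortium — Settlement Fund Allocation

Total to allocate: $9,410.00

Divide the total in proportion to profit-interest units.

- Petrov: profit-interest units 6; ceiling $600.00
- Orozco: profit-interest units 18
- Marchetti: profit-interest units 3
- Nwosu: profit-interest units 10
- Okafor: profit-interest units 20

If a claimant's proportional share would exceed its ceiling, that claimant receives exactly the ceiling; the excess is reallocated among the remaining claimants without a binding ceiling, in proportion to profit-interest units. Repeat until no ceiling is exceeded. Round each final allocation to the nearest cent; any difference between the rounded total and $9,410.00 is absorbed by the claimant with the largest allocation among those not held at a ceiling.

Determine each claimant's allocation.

Petrov: $600.00 · Orozco: $3,109.41 · Marchetti: $518.24 · Nwosu: $1,727.45 · Okafor: $3,454.90

Sum of profit-interest units: 57.
Proportional shares (ignoring caps): Petrov 990.5263; Orozco 2,971.5789; Marchetti 495.2632; Nwosu 1,650.8772; Okafor 3,301.7544.
Cap binds for Petrov ($600.00); residual $8,810.00 reallocated over remaining profit-interest units 51.
Redistributed shares: Orozco 3,109.4118 → $3,109.41; Marchetti 518.2353 → $518.24; Nwosu 1,727.4510 → $1,727.45; Okafor 3,454.9020 → $3,454.90.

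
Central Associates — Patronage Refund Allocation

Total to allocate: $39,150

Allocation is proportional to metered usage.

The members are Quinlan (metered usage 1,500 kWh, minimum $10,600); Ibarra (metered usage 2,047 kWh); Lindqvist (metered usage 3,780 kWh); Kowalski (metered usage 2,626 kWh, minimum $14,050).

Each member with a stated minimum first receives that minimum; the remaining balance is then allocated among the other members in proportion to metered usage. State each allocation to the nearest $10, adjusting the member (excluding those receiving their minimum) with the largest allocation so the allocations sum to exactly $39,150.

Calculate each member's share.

Fund the minimums — Quinlan $10,600; Kowalski $14,050. Balance $14,500.
Balance split over remaining metered usage 5,827: Ibarra 5,093.79 → $5,090; Lindqvist 9,406.21 → $9,410.

Quinlan: $10,600; Ibarra: $5,090; Lindqvist: $9,410; Kowalski: $14,050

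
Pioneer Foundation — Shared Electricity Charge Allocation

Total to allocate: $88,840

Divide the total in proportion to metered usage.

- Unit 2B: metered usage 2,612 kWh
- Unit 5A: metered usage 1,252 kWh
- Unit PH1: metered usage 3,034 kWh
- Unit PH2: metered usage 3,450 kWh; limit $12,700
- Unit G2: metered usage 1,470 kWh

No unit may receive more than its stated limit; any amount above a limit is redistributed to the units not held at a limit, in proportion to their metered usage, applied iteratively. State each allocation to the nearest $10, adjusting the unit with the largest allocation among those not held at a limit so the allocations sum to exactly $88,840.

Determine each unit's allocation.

Metered usage total: 11,818.
Pro-rata shares before constraints: Unit 2B 19,635.31; Unit 5A 9,411.72; Unit PH1 22,807.63; Unit PH2 25,934.85; Unit G2 11,050.50.
Cap binds for Unit PH2 ($12,700); residual $76,140 reallocated over remaining metered usage 8,368.
Remaining shares: Unit 2B 23,766.45 → $23,770; Unit 5A 11,391.88 → $11,390; Unit PH1 27,606.21 → $27,610; Unit G2 13,375.45 → $13,380.
Rounding difference −$10 applied to Unit PH1 → $27,600.

Unit 2B: $23,770; Unit 5A: $11,390; Unit PH1: $27,600; Unit PH2: $12,700; Unit G2: $13,380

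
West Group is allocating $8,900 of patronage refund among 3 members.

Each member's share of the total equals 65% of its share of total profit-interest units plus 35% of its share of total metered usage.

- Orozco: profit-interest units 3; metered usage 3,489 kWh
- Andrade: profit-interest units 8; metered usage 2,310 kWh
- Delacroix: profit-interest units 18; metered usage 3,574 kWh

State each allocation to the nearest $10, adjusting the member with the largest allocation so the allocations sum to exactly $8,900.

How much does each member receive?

Orozco: $1,760; Andrade: $2,360; Delacroix: $4,780

Totals — profit-interest units 29, metered usage 9,373.
Composite weights (65% profit-interest units + 35% metered usage): Orozco 0.1975; Andrade 0.2656; Delacroix 0.5369.
Proportional shares: Orozco 1,757.97; Andrade 2,363.56; Delacroix 4,778.46.
After rounding ($10): Orozco $1,760; Andrade $2,360; Delacroix $4,780. Sum = $8,900.
Sum already equals the total — no adjustment.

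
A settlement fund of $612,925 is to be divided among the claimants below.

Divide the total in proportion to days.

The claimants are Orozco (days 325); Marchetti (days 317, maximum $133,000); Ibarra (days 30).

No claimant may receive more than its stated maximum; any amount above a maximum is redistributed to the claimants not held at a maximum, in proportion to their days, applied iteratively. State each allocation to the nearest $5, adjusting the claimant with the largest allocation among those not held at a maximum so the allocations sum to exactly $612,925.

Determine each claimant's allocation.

Orozco: $439,370 | Marchetti: $133,000 | Ibarra: $40,555

Combined days = 672.
Pro-rata shares before constraints: Orozco 296,429.50; Marchetti 289,132.78; Ibarra 27,362.72.
Held at cap: Marchetti ($133,000); balance $479,925 reallocated over remaining days 355.
Shares after redistribution: Orozco 439,367.96 → $439,370; Ibarra 40,557.04 → $40,555.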